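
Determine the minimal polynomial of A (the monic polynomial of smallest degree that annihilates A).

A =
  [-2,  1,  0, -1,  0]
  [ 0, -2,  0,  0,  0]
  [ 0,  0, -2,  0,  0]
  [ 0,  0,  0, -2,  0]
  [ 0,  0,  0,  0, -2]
x^2 + 4*x + 4

The characteristic polynomial is χ_A(x) = (x + 2)^5, so the eigenvalues are known. The minimal polynomial is
  m_A(x) = Π_λ (x − λ)^{k_λ}
where k_λ is the size of the *largest* Jordan block for λ (equivalently, the smallest k with (A − λI)^k v = 0 for every generalised eigenvector v of λ).

  λ = -2: largest Jordan block has size 2, contributing (x + 2)^2

So m_A(x) = (x + 2)^2 = x^2 + 4*x + 4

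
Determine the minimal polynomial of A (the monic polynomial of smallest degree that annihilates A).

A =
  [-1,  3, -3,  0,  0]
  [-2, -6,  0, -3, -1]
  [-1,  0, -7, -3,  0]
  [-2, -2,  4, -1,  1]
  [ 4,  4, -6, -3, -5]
x^3 + 12*x^2 + 48*x + 64

The characteristic polynomial is χ_A(x) = (x + 4)^5, so the eigenvalues are known. The minimal polynomial is
  m_A(x) = Π_λ (x − λ)^{k_λ}
where k_λ is the size of the *largest* Jordan block for λ (equivalently, the smallest k with (A − λI)^k v = 0 for every generalised eigenvector v of λ).

  λ = -4: largest Jordan block has size 3, contributing (x + 4)^3

So m_A(x) = (x + 4)^3 = x^3 + 12*x^2 + 48*x + 64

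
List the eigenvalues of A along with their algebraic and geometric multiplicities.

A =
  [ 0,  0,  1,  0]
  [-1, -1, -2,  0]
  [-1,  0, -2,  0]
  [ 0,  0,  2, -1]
λ = -1: alg = 4, geom = 2

Step 1 — factor the characteristic polynomial to read off the algebraic multiplicities:
  χ_A(x) = (x + 1)^4

Step 2 — compute geometric multiplicities via the rank-nullity identity g(λ) = n − rank(A − λI):
  rank(A − (-1)·I) = 2, so dim ker(A − (-1)·I) = n − 2 = 2

Summary:
  λ = -1: algebraic multiplicity = 4, geometric multiplicity = 2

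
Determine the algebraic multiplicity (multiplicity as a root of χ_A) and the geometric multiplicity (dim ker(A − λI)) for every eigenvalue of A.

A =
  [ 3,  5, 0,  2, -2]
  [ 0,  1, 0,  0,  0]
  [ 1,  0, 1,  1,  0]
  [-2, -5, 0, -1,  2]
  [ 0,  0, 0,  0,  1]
λ = 1: alg = 5, geom = 3

Step 1 — factor the characteristic polynomial to read off the algebraic multiplicities:
  χ_A(x) = (x - 1)^5

Step 2 — compute geometric multiplicities via the rank-nullity identity g(λ) = n − rank(A − λI):
  rank(A − (1)·I) = 2, so dim ker(A − (1)·I) = n − 2 = 3

Summary:
  λ = 1: algebraic multiplicity = 5, geometric multiplicity = 3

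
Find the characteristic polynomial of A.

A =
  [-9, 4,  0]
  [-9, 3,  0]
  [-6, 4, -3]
x^3 + 9*x^2 + 27*x + 27

Expanding det(x·I − A) (e.g. by cofactor expansion or by noting that A is similar to its Jordan form J, which has the same characteristic polynomial as A) gives
  χ_A(x) = x^3 + 9*x^2 + 27*x + 27
which factors as (x + 3)^3. The eigenvalues (with algebraic multiplicities) are λ = -3 with multiplicity 3.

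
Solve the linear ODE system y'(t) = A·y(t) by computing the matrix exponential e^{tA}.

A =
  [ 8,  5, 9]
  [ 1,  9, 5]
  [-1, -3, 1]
e^{tA} =
  [2*t*exp(6*t) + exp(6*t), -t^2*exp(6*t) + 5*t*exp(6*t), -t^2*exp(6*t) + 9*t*exp(6*t)]
  [t*exp(6*t), -t^2*exp(6*t)/2 + 3*t*exp(6*t) + exp(6*t), -t^2*exp(6*t)/2 + 5*t*exp(6*t)]
  [-t*exp(6*t), t^2*exp(6*t)/2 - 3*t*exp(6*t), t^2*exp(6*t)/2 - 5*t*exp(6*t) + exp(6*t)]

Strategy: write A = P · J · P⁻¹ where J is a Jordan canonical form, so e^{tA} = P · e^{tJ} · P⁻¹, and e^{tJ} can be computed block-by-block.

A has Jordan form
J =
  [6, 1, 0]
  [0, 6, 1]
  [0, 0, 6]
(up to reordering of blocks).

Per-block formulas:
  For a 3×3 Jordan block J_3(6): exp(t · J_3(6)) = e^(6t)·(I + t·N + (t^2/2)·N^2), where N is the 3×3 nilpotent shift.

After assembling e^{tJ} and conjugating by P, we get:

e^{tA} =
  [2*t*exp(6*t) + exp(6*t), -t^2*exp(6*t) + 5*t*exp(6*t), -t^2*exp(6*t) + 9*t*exp(6*t)]
  [t*exp(6*t), -t^2*exp(6*t)/2 + 3*t*exp(6*t) + exp(6*t), -t^2*exp(6*t)/2 + 5*t*exp(6*t)]
  [-t*exp(6*t), t^2*exp(6*t)/2 - 3*t*exp(6*t), t^2*exp(6*t)/2 - 5*t*exp(6*t) + exp(6*t)]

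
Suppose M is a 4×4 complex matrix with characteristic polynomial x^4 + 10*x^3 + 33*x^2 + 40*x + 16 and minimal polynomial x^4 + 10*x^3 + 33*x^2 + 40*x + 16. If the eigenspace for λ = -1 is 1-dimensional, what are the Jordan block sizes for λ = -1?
Block sizes for λ = -1: [2]

Step 1 — from the characteristic polynomial, algebraic multiplicity of λ = -1 is 2. From dim ker(M − (-1)·I) = 1, there are exactly 1 Jordan blocks for λ = -1.
Step 2 — from the minimal polynomial, the factor (x + 1)^2 tells us the largest block for λ = -1 has size 2.
Step 3 — with total size 2, 1 blocks, and largest block 2, the block sizes (in nonincreasing order) are [2].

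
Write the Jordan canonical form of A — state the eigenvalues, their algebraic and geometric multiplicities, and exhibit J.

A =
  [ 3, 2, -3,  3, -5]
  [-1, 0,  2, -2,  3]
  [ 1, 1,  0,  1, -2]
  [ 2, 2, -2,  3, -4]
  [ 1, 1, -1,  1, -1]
J_2(1) ⊕ J_2(1) ⊕ J_1(1)

The characteristic polynomial is
  det(x·I − A) = x^5 - 5*x^4 + 10*x^3 - 10*x^2 + 5*x - 1 = (x - 1)^5

Eigenvalues and multiplicities (the geometric multiplicity of λ is n − rank(A − λI), which equals the number of Jordan blocks for λ):
  λ = 1: algebraic multiplicity = 5, geometric multiplicity = 3

Determining the block sizes for each eigenvalue:
  λ = 1: with am = 5 and gm = 3, the partition is not yet determined (e.g. several partitions of 5 into 3 parts exist). Let N = A − (1)·I. Computing rank(N^1) = 2, rank(N^2) = 0; the number of blocks of size ≥ j is rank(N^{j−1}) − rank(N^j), giving [3, 2]. So we have 2 block(s) of size 2, 1 block(s) of size 1 → block sizes [2, 2, 1]

Assembling the blocks gives a Jordan form
J =
  [1, 1, 0, 0, 0]
  [0, 1, 0, 0, 0]
  [0, 0, 1, 1, 0]
  [0, 0, 0, 1, 0]
  [0, 0, 0, 0, 1]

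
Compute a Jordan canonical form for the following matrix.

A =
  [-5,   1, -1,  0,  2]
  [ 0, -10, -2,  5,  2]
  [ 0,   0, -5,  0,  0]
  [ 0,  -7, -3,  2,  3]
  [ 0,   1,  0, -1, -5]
J_2(-5) ⊕ J_1(-5) ⊕ J_2(-4)

The characteristic polynomial is
  det(x·I − A) = x^5 + 23*x^4 + 211*x^3 + 965*x^2 + 2200*x + 2000 = (x + 4)^2*(x + 5)^3

Eigenvalues and multiplicities (the geometric multiplicity of λ is n − rank(A − λI), which equals the number of Jordan blocks for λ):
  λ = -5: algebraic multiplicity = 3, geometric multiplicity = 2
  λ = -4: algebraic multiplicity = 2, geometric multiplicity = 1

Determining the block sizes for each eigenvalue:
  λ = -5: 2 blocks summing to 3 forces exactly one block of size 2 and the rest size 1 → block sizes [2, 1]
  λ = -4: one block (gm = 1), so the single block has size am = 2 → block sizes [2]

Assembling the blocks gives a Jordan form
J =
  [-5,  1,  0,  0,  0]
  [ 0, -5,  0,  0,  0]
  [ 0,  0, -5,  0,  0]
  [ 0,  0,  0, -4,  1]
  [ 0,  0,  0,  0, -4]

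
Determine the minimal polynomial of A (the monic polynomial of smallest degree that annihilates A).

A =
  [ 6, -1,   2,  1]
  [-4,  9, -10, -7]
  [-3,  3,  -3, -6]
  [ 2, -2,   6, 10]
x^2 - 11*x + 30

The characteristic polynomial is χ_A(x) = (x - 6)^2*(x - 5)^2, so the eigenvalues are known. The minimal polynomial is
  m_A(x) = Π_λ (x − λ)^{k_λ}
where k_λ is the size of the *largest* Jordan block for λ (equivalently, the smallest k with (A − λI)^k v = 0 for every generalised eigenvector v of λ).

  λ = 5: largest Jordan block has size 1, contributing (x − 5)
  λ = 6: largest Jordan block has size 1, contributing (x − 6)

So m_A(x) = (x - 6)*(x - 5) = x^2 - 11*x + 30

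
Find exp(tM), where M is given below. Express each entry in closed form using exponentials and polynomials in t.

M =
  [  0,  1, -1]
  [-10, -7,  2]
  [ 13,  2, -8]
e^{tM} =
  [t^2*exp(-5*t) + 5*t*exp(-5*t) + exp(-5*t), t^2*exp(-5*t)/2 + t*exp(-5*t), -t*exp(-5*t)]
  [-2*t^2*exp(-5*t) - 10*t*exp(-5*t), -t^2*exp(-5*t) - 2*t*exp(-5*t) + exp(-5*t), 2*t*exp(-5*t)]
  [3*t^2*exp(-5*t) + 13*t*exp(-5*t), 3*t^2*exp(-5*t)/2 + 2*t*exp(-5*t), -3*t*exp(-5*t) + exp(-5*t)]

Strategy: write M = P · J · P⁻¹ where J is a Jordan canonical form, so e^{tM} = P · e^{tJ} · P⁻¹, and e^{tJ} can be computed block-by-block.

M has Jordan form
J =
  [-5,  1,  0]
  [ 0, -5,  1]
  [ 0,  0, -5]
(up to reordering of blocks).

Per-block formulas:
  For a 3×3 Jordan block J_3(-5): exp(t · J_3(-5)) = e^(-5t)·(I + t·N + (t^2/2)·N^2), where N is the 3×3 nilpotent shift.

After assembling e^{tJ} and conjugating by P, we get:

e^{tM} =
  [t^2*exp(-5*t) + 5*t*exp(-5*t) + exp(-5*t), t^2*exp(-5*t)/2 + t*exp(-5*t), -t*exp(-5*t)]
  [-2*t^2*exp(-5*t) - 10*t*exp(-5*t), -t^2*exp(-5*t) - 2*t*exp(-5*t) + exp(-5*t), 2*t*exp(-5*t)]
  [3*t^2*exp(-5*t) + 13*t*exp(-5*t), 3*t^2*exp(-5*t)/2 + 2*t*exp(-5*t), -3*t*exp(-5*t) + exp(-5*t)]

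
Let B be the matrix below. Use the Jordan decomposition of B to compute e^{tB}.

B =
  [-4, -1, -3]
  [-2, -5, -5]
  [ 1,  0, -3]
e^{tB} =
  [-t^2*exp(-4*t)/2 + exp(-4*t), t^2*exp(-4*t)/2 - t*exp(-4*t), t^2*exp(-4*t) - 3*t*exp(-4*t)]
  [-3*t^2*exp(-4*t)/2 - 2*t*exp(-4*t), 3*t^2*exp(-4*t)/2 - t*exp(-4*t) + exp(-4*t), 3*t^2*exp(-4*t) - 5*t*exp(-4*t)]
  [t^2*exp(-4*t)/2 + t*exp(-4*t), -t^2*exp(-4*t)/2, -t^2*exp(-4*t) + t*exp(-4*t) + exp(-4*t)]

Strategy: write B = P · J · P⁻¹ where J is a Jordan canonical form, so e^{tB} = P · e^{tJ} · P⁻¹, and e^{tJ} can be computed block-by-block.

B has Jordan form
J =
  [-4,  1,  0]
  [ 0, -4,  1]
  [ 0,  0, -4]
(up to reordering of blocks).

Per-block formulas:
  For a 3×3 Jordan block J_3(-4): exp(t · J_3(-4)) = e^(-4t)·(I + t·N + (t^2/2)·N^2), where N is the 3×3 nilpotent shift.

After assembling e^{tJ} and conjugating by P, we get:

e^{tB} =
  [-t^2*exp(-4*t)/2 + exp(-4*t), t^2*exp(-4*t)/2 - t*exp(-4*t), t^2*exp(-4*t) - 3*t*exp(-4*t)]
  [-3*t^2*exp(-4*t)/2 - 2*t*exp(-4*t), 3*t^2*exp(-4*t)/2 - t*exp(-4*t) + exp(-4*t), 3*t^2*exp(-4*t) - 5*t*exp(-4*t)]
  [t^2*exp(-4*t)/2 + t*exp(-4*t), -t^2*exp(-4*t)/2, -t^2*exp(-4*t) + t*exp(-4*t) + exp(-4*t)]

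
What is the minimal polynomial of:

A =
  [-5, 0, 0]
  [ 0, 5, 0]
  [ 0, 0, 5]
x^2 - 25

The characteristic polynomial is χ_A(x) = (x - 5)^2*(x + 5), so the eigenvalues are known. The minimal polynomial is
  m_A(x) = Π_λ (x − λ)^{k_λ}
where k_λ is the size of the *largest* Jordan block for λ (equivalently, the smallest k with (A − λI)^k v = 0 for every generalised eigenvector v of λ).

  λ = -5: largest Jordan block has size 1, contributing (x + 5)
  λ = 5: largest Jordan block has size 1, contributing (x − 5)

So m_A(x) = (x - 5)*(x + 5) = x^2 - 25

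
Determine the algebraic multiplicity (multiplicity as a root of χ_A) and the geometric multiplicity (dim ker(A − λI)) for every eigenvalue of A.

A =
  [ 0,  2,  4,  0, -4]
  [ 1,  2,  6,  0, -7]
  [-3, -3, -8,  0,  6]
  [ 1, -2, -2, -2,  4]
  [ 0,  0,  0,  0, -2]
λ = -2: alg = 5, geom = 2

Step 1 — factor the characteristic polynomial to read off the algebraic multiplicities:
  χ_A(x) = (x + 2)^5

Step 2 — compute geometric multiplicities via the rank-nullity identity g(λ) = n − rank(A − λI):
  rank(A − (-2)·I) = 3, so dim ker(A − (-2)·I) = n − 3 = 2

Summary:
  λ = -2: algebraic multiplicity = 5, geometric multiplicity = 2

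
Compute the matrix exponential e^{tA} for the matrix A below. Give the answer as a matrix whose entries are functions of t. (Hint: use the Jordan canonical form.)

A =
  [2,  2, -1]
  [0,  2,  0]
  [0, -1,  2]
e^{tA} =
  [exp(2*t), t^2*exp(2*t)/2 + 2*t*exp(2*t), -t*exp(2*t)]
  [0, exp(2*t), 0]
  [0, -t*exp(2*t), exp(2*t)]

Strategy: write A = P · J · P⁻¹ where J is a Jordan canonical form, so e^{tA} = P · e^{tJ} · P⁻¹, and e^{tJ} can be computed block-by-block.

A has Jordan form
J =
  [2, 1, 0]
  [0, 2, 1]
  [0, 0, 2]
(up to reordering of blocks).

Per-block formulas:
  For a 3×3 Jordan block J_3(2): exp(t · J_3(2)) = e^(2t)·(I + t·N + (t^2/2)·N^2), where N is the 3×3 nilpotent shift.

After assembling e^{tJ} and conjugating by P, we get:

e^{tA} =
  [exp(2*t), t^2*exp(2*t)/2 + 2*t*exp(2*t), -t*exp(2*t)]
  [0, exp(2*t), 0]
  [0, -t*exp(2*t), exp(2*t)]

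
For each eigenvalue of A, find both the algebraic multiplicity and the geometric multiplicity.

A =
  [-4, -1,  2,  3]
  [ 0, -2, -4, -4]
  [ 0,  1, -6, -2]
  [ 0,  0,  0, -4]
λ = -4: alg = 4, geom = 2

Step 1 — factor the characteristic polynomial to read off the algebraic multiplicities:
  χ_A(x) = (x + 4)^4

Step 2 — compute geometric multiplicities via the rank-nullity identity g(λ) = n − rank(A − λI):
  rank(A − (-4)·I) = 2, so dim ker(A − (-4)·I) = n − 2 = 2

Summary:
  λ = -4: algebraic multiplicity = 4, geometric multiplicity = 2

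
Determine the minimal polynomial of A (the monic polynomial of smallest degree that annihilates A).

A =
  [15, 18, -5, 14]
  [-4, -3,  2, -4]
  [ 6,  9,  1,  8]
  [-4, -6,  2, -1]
x^3 - 9*x^2 + 27*x - 27

The characteristic polynomial is χ_A(x) = (x - 3)^4, so the eigenvalues are known. The minimal polynomial is
  m_A(x) = Π_λ (x − λ)^{k_λ}
where k_λ is the size of the *largest* Jordan block for λ (equivalently, the smallest k with (A − λI)^k v = 0 for every generalised eigenvector v of λ).

  λ = 3: largest Jordan block has size 3, contributing (x − 3)^3

So m_A(x) = (x - 3)^3 = x^3 - 9*x^2 + 27*x - 27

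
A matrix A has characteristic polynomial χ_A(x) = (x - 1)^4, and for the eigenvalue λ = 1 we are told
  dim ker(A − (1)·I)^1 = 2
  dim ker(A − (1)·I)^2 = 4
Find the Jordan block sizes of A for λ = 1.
Block sizes for λ = 1: [2, 2]

From the dimensions of kernels of powers, the number of Jordan blocks of size at least j is d_j − d_{j−1} where d_j = dim ker(N^j) (with d_0 = 0). Computing the differences gives [2, 2].
The number of blocks of size exactly k is (#blocks of size ≥ k) − (#blocks of size ≥ k + 1), so the partition is: 2 block(s) of size 2.
In nonincreasing order the block sizes are [2, 2].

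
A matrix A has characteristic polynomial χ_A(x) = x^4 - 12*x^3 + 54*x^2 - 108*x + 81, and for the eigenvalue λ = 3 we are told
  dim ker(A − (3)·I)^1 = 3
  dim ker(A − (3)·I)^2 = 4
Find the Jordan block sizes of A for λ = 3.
Block sizes for λ = 3: [2, 1, 1]

From the dimensions of kernels of powers, the number of Jordan blocks of size at least j is d_j − d_{j−1} where d_j = dim ker(N^j) (with d_0 = 0). Computing the differences gives [3, 1].
The number of blocks of size exactly k is (#blocks of size ≥ k) − (#blocks of size ≥ k + 1), so the partition is: 2 block(s) of size 1, 1 block(s) of size 2.
In nonincreasing order the block sizes are [2, 1, 1].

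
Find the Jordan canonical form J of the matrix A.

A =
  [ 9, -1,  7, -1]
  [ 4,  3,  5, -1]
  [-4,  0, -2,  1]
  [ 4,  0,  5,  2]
J_3(3) ⊕ J_1(3)

The characteristic polynomial is
  det(x·I − A) = x^4 - 12*x^3 + 54*x^2 - 108*x + 81 = (x - 3)^4

Eigenvalues and multiplicities (the geometric multiplicity of λ is n − rank(A − λI), which equals the number of Jordan blocks for λ):
  λ = 3: algebraic multiplicity = 4, geometric multiplicity = 2

Determining the block sizes for each eigenvalue:
  λ = 3: with am = 4 and gm = 2, the partition is not yet determined (e.g. several partitions of 4 into 2 parts exist). Let N = A − (3)·I. Computing rank(N^1) = 2, rank(N^2) = 1, rank(N^3) = 0; the number of blocks of size ≥ j is rank(N^{j−1}) − rank(N^j), giving [2, 1, 1]. So we have 1 block(s) of size 3, 1 block(s) of size 1 → block sizes [3, 1]

Assembling the blocks gives a Jordan form
J =
  [3, 1, 0, 0]
  [0, 3, 1, 0]
  [0, 0, 3, 0]
  [0, 0, 0, 3]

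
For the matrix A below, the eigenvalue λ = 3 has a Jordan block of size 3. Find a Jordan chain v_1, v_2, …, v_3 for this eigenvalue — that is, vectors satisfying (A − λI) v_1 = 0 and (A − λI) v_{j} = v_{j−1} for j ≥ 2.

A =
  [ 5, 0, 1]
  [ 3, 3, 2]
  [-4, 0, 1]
A Jordan chain for λ = 3 of length 3:
v_1 = (0, -2, 0)ᵀ
v_2 = (2, 3, -4)ᵀ
v_3 = (1, 0, 0)ᵀ

Let N = A − (3)·I. We want v_3 with N^3 v_3 = 0 but N^2 v_3 ≠ 0; then v_{j-1} := N · v_j for j = 3, …, 2.

Pick v_3 = (1, 0, 0)ᵀ.
Then v_2 = N · v_3 = (2, 3, -4)ᵀ.
Then v_1 = N · v_2 = (0, -2, 0)ᵀ.

Sanity check: (A − (3)·I) v_1 = (0, 0, 0)ᵀ = 0. ✓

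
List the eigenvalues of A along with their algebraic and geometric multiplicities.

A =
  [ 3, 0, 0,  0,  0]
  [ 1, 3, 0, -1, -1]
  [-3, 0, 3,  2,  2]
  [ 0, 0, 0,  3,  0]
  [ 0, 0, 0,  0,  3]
λ = 3: alg = 5, geom = 3

Step 1 — factor the characteristic polynomial to read off the algebraic multiplicities:
  χ_A(x) = (x - 3)^5

Step 2 — compute geometric multiplicities via the rank-nullity identity g(λ) = n − rank(A − λI):
  rank(A − (3)·I) = 2, so dim ker(A − (3)·I) = n − 2 = 3

Summary:
  λ = 3: algebraic multiplicity = 5, geometric multiplicity = 3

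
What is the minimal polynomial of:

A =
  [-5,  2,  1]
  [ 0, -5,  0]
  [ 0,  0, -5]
x^2 + 10*x + 25

The characteristic polynomial is χ_A(x) = (x + 5)^3, so the eigenvalues are known. The minimal polynomial is
  m_A(x) = Π_λ (x − λ)^{k_λ}
where k_λ is the size of the *largest* Jordan block for λ (equivalently, the smallest k with (A − λI)^k v = 0 for every generalised eigenvector v of λ).

  λ = -5: largest Jordan block has size 2, contributing (x + 5)^2

So m_A(x) = (x + 5)^2 = x^2 + 10*x + 25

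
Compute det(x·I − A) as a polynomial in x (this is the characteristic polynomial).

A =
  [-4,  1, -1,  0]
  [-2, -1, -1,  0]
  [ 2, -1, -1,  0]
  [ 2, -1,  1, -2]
x^4 + 8*x^3 + 24*x^2 + 32*x + 16

Expanding det(x·I − A) (e.g. by cofactor expansion or by noting that A is similar to its Jordan form J, which has the same characteristic polynomial as A) gives
  χ_A(x) = x^4 + 8*x^3 + 24*x^2 + 32*x + 16
which factors as (x + 2)^4. The eigenvalues (with algebraic multiplicities) are λ = -2 with multiplicity 4.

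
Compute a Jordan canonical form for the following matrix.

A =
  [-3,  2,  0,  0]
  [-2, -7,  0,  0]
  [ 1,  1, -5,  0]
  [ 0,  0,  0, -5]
J_2(-5) ⊕ J_1(-5) ⊕ J_1(-5)

The characteristic polynomial is
  det(x·I − A) = x^4 + 20*x^3 + 150*x^2 + 500*x + 625 = (x + 5)^4

Eigenvalues and multiplicities (the geometric multiplicity of λ is n − rank(A − λI), which equals the number of Jordan blocks for λ):
  λ = -5: algebraic multiplicity = 4, geometric multiplicity = 3

Determining the block sizes for each eigenvalue:
  λ = -5: 3 blocks summing to 4 forces exactly one block of size 2 and the rest size 1 → block sizes [2, 1, 1]

Assembling the blocks gives a Jordan form
J =
  [-5,  1,  0,  0]
  [ 0, -5,  0,  0]
  [ 0,  0, -5,  0]
  [ 0,  0,  0, -5]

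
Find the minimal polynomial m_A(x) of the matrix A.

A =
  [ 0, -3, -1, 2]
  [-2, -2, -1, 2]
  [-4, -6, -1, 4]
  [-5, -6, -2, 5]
x^3 - x^2

The characteristic polynomial is χ_A(x) = x^2*(x - 1)^2, so the eigenvalues are known. The minimal polynomial is
  m_A(x) = Π_λ (x − λ)^{k_λ}
where k_λ is the size of the *largest* Jordan block for λ (equivalently, the smallest k with (A − λI)^k v = 0 for every generalised eigenvector v of λ).

  λ = 0: largest Jordan block has size 2, contributing (x − 0)^2
  λ = 1: largest Jordan block has size 1, contributing (x − 1)

So m_A(x) = x^2*(x - 1) = x^3 - x^2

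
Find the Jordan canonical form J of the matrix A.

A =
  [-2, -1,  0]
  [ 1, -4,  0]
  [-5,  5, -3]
J_2(-3) ⊕ J_1(-3)

The characteristic polynomial is
  det(x·I − A) = x^3 + 9*x^2 + 27*x + 27 = (x + 3)^3

Eigenvalues and multiplicities (the geometric multiplicity of λ is n − rank(A − λI), which equals the number of Jordan blocks for λ):
  λ = -3: algebraic multiplicity = 3, geometric multiplicity = 2

Determining the block sizes for each eigenvalue:
  λ = -3: 2 blocks summing to 3 forces exactly one block of size 2 and the rest size 1 → block sizes [2, 1]

Assembling the blocks gives a Jordan form
J =
  [-3,  1,  0]
  [ 0, -3,  0]
  [ 0,  0, -3]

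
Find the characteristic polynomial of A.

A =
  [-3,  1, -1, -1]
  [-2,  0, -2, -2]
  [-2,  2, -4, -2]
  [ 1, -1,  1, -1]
x^4 + 8*x^3 + 24*x^2 + 32*x + 16

Expanding det(x·I − A) (e.g. by cofactor expansion or by noting that A is similar to its Jordan form J, which has the same characteristic polynomial as A) gives
  χ_A(x) = x^4 + 8*x^3 + 24*x^2 + 32*x + 16
which factors as (x + 2)^4. The eigenvalues (with algebraic multiplicities) are λ = -2 with multiplicity 4.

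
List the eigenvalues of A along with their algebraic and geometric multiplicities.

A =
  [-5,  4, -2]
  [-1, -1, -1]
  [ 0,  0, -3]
λ = -3: alg = 3, geom = 2

Step 1 — factor the characteristic polynomial to read off the algebraic multiplicities:
  χ_A(x) = (x + 3)^3

Step 2 — compute geometric multiplicities via the rank-nullity identity g(λ) = n − rank(A − λI):
  rank(A − (-3)·I) = 1, so dim ker(A − (-3)·I) = n − 1 = 2

Summary:
  λ = -3: algebraic multiplicity = 3, geometric multiplicity = 2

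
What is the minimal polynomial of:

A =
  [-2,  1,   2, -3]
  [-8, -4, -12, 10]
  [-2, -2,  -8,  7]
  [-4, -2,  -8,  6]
x^2 + 4*x + 4

The characteristic polynomial is χ_A(x) = (x + 2)^4, so the eigenvalues are known. The minimal polynomial is
  m_A(x) = Π_λ (x − λ)^{k_λ}
where k_λ is the size of the *largest* Jordan block for λ (equivalently, the smallest k with (A − λI)^k v = 0 for every generalised eigenvector v of λ).

  λ = -2: largest Jordan block has size 2, contributing (x + 2)^2

So m_A(x) = (x + 2)^2 = x^2 + 4*x + 4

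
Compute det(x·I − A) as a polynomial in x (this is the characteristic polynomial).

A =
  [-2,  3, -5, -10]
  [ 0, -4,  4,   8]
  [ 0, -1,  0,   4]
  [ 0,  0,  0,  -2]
x^4 + 8*x^3 + 24*x^2 + 32*x + 16

Expanding det(x·I − A) (e.g. by cofactor expansion or by noting that A is similar to its Jordan form J, which has the same characteristic polynomial as A) gives
  χ_A(x) = x^4 + 8*x^3 + 24*x^2 + 32*x + 16
which factors as (x + 2)^4. The eigenvalues (with algebraic multiplicities) are λ = -2 with multiplicity 4.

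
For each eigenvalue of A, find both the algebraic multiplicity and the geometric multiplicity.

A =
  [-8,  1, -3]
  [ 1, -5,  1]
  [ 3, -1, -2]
λ = -5: alg = 3, geom = 1

Step 1 — factor the characteristic polynomial to read off the algebraic multiplicities:
  χ_A(x) = (x + 5)^3

Step 2 — compute geometric multiplicities via the rank-nullity identity g(λ) = n − rank(A − λI):
  rank(A − (-5)·I) = 2, so dim ker(A − (-5)·I) = n − 2 = 1

Summary:
  λ = -5: algebraic multiplicity = 3, geometric multiplicity = 1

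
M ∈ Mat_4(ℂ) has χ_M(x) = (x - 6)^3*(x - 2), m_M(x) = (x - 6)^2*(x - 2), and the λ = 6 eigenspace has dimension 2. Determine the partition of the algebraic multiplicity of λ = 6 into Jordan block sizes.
Block sizes for λ = 6: [2, 1]

Step 1 — from the characteristic polynomial, algebraic multiplicity of λ = 6 is 3. From dim ker(M − (6)·I) = 2, there are exactly 2 Jordan blocks for λ = 6.
Step 2 — from the minimal polynomial, the factor (x − 6)^2 tells us the largest block for λ = 6 has size 2.
Step 3 — with total size 3, 2 blocks, and largest block 2, the block sizes (in nonincreasing order) are [2, 1].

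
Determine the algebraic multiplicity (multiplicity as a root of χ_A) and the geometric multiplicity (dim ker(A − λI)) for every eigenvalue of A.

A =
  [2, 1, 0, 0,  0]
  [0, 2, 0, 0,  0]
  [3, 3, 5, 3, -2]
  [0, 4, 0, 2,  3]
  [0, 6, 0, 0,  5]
λ = 2: alg = 3, geom = 2; λ = 5: alg = 2, geom = 1

Step 1 — factor the characteristic polynomial to read off the algebraic multiplicities:
  χ_A(x) = (x - 5)^2*(x - 2)^3

Step 2 — compute geometric multiplicities via the rank-nullity identity g(λ) = n − rank(A − λI):
  rank(A − (2)·I) = 3, so dim ker(A − (2)·I) = n − 3 = 2
  rank(A − (5)·I) = 4, so dim ker(A − (5)·I) = n − 4 = 1

Summary:
  λ = 2: algebraic multiplicity = 3, geometric multiplicity = 2
  λ = 5: algebraic multiplicity = 2, geometric multiplicity = 1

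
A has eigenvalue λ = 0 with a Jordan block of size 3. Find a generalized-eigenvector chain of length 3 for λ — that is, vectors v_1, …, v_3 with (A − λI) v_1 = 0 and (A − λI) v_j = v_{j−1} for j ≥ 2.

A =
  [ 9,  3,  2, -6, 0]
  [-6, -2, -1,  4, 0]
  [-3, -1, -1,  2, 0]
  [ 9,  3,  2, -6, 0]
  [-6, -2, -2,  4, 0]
A Jordan chain for λ = 0 of length 3:
v_1 = (3, -3, 0, 3, 0)ᵀ
v_2 = (9, -6, -3, 9, -6)ᵀ
v_3 = (1, 0, 0, 0, 0)ᵀ

Let N = A − (0)·I. We want v_3 with N^3 v_3 = 0 but N^2 v_3 ≠ 0; then v_{j-1} := N · v_j for j = 3, …, 2.

Pick v_3 = (1, 0, 0, 0, 0)ᵀ.
Then v_2 = N · v_3 = (9, -6, -3, 9, -6)ᵀ.
Then v_1 = N · v_2 = (3, -3, 0, 3, 0)ᵀ.

Sanity check: (A − (0)·I) v_1 = (0, 0, 0, 0, 0)ᵀ = 0. ✓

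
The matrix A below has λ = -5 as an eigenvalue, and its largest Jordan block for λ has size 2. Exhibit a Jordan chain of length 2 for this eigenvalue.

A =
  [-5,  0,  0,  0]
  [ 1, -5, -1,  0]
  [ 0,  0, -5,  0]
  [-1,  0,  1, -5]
A Jordan chain for λ = -5 of length 2:
v_1 = (0, 1, 0, -1)ᵀ
v_2 = (1, 0, 0, 0)ᵀ

Let N = A − (-5)·I. We want v_2 with N^2 v_2 = 0 but N^1 v_2 ≠ 0; then v_{j-1} := N · v_j for j = 2, …, 2.

Pick v_2 = (1, 0, 0, 0)ᵀ.
Then v_1 = N · v_2 = (0, 1, 0, -1)ᵀ.

Sanity check: (A − (-5)·I) v_1 = (0, 0, 0, 0)ᵀ = 0. ✓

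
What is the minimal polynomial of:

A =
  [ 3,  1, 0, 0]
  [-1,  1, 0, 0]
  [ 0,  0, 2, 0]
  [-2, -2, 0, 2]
x^2 - 4*x + 4

The characteristic polynomial is χ_A(x) = (x - 2)^4, so the eigenvalues are known. The minimal polynomial is
  m_A(x) = Π_λ (x − λ)^{k_λ}
where k_λ is the size of the *largest* Jordan block for λ (equivalently, the smallest k with (A − λI)^k v = 0 for every generalised eigenvector v of λ).

  λ = 2: largest Jordan block has size 2, contributing (x − 2)^2

So m_A(x) = (x - 2)^2 = x^2 - 4*x + 4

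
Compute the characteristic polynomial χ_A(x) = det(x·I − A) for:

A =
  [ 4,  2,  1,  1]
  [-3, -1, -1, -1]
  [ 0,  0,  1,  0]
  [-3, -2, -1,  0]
x^4 - 4*x^3 + 6*x^2 - 4*x + 1

Expanding det(x·I − A) (e.g. by cofactor expansion or by noting that A is similar to its Jordan form J, which has the same characteristic polynomial as A) gives
  χ_A(x) = x^4 - 4*x^3 + 6*x^2 - 4*x + 1
which factors as (x - 1)^4. The eigenvalues (with algebraic multiplicities) are λ = 1 with multiplicity 4.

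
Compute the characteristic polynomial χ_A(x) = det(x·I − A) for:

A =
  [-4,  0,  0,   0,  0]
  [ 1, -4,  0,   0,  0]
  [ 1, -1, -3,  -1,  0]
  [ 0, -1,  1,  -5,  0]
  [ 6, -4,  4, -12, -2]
x^5 + 18*x^4 + 128*x^3 + 448*x^2 + 768*x + 512

Expanding det(x·I − A) (e.g. by cofactor expansion or by noting that A is similar to its Jordan form J, which has the same characteristic polynomial as A) gives
  χ_A(x) = x^5 + 18*x^4 + 128*x^3 + 448*x^2 + 768*x + 512
which factors as (x + 2)*(x + 4)^4. The eigenvalues (with algebraic multiplicities) are λ = -4 with multiplicity 4, λ = -2 with multiplicity 1.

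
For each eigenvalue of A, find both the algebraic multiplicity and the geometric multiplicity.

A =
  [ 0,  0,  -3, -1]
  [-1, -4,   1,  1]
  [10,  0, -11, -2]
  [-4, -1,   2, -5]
λ = -5: alg = 4, geom = 2

Step 1 — factor the characteristic polynomial to read off the algebraic multiplicities:
  χ_A(x) = (x + 5)^4

Step 2 — compute geometric multiplicities via the rank-nullity identity g(λ) = n − rank(A − λI):
  rank(A − (-5)·I) = 2, so dim ker(A − (-5)·I) = n − 2 = 2

Summary:
  λ = -5: algebraic multiplicity = 4, geometric multiplicity = 2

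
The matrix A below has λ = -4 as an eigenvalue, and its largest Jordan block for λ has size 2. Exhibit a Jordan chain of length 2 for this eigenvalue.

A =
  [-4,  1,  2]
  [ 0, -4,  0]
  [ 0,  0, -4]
A Jordan chain for λ = -4 of length 2:
v_1 = (1, 0, 0)ᵀ
v_2 = (0, 1, 0)ᵀ

Let N = A − (-4)·I. We want v_2 with N^2 v_2 = 0 but N^1 v_2 ≠ 0; then v_{j-1} := N · v_j for j = 2, …, 2.

Pick v_2 = (0, 1, 0)ᵀ.
Then v_1 = N · v_2 = (1, 0, 0)ᵀ.

Sanity check: (A − (-4)·I) v_1 = (0, 0, 0)ᵀ = 0. ✓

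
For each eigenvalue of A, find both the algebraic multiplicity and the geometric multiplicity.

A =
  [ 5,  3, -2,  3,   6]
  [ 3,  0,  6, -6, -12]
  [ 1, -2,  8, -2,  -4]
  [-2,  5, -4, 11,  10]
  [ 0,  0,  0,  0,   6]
λ = 6: alg = 5, geom = 3

Step 1 — factor the characteristic polynomial to read off the algebraic multiplicities:
  χ_A(x) = (x - 6)^5

Step 2 — compute geometric multiplicities via the rank-nullity identity g(λ) = n − rank(A − λI):
  rank(A − (6)·I) = 2, so dim ker(A − (6)·I) = n − 2 = 3

Summary:
  λ = 6: algebraic multiplicity = 5, geometric multiplicity = 3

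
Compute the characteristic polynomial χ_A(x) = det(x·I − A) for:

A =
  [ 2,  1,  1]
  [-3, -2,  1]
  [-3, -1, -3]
x^3 + 3*x^2 + 3*x + 1

Expanding det(x·I − A) (e.g. by cofactor expansion or by noting that A is similar to its Jordan form J, which has the same characteristic polynomial as A) gives
  χ_A(x) = x^3 + 3*x^2 + 3*x + 1
which factors as (x + 1)^3. The eigenvalues (with algebraic multiplicities) are λ = -1 with multiplicity 3.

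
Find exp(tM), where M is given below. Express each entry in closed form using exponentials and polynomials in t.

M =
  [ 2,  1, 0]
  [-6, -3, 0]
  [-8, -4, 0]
e^{tM} =
  [3 - 2*exp(-t), 1 - exp(-t), 0]
  [-6 + 6*exp(-t), -2 + 3*exp(-t), 0]
  [-8 + 8*exp(-t), -4 + 4*exp(-t), 1]

Strategy: write M = P · J · P⁻¹ where J is a Jordan canonical form, so e^{tM} = P · e^{tJ} · P⁻¹, and e^{tJ} can be computed block-by-block.

M has Jordan form
J =
  [-1, 0, 0]
  [ 0, 0, 0]
  [ 0, 0, 0]
(up to reordering of blocks).

Per-block formulas:
  For a 1×1 block at λ = -1: exp(t · [-1]) = [e^(-1t)].
  For a 1×1 block at λ = 0: exp(t · [0]) = [e^(0t)].

After assembling e^{tJ} and conjugating by P, we get:

e^{tM} =
  [3 - 2*exp(-t), 1 - exp(-t), 0]
  [-6 + 6*exp(-t), -2 + 3*exp(-t), 0]
  [-8 + 8*exp(-t), -4 + 4*exp(-t), 1]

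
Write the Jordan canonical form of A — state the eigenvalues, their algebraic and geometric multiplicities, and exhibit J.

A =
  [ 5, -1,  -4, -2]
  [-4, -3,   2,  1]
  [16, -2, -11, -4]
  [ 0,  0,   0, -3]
J_3(-3) ⊕ J_1(-3)

The characteristic polynomial is
  det(x·I − A) = x^4 + 12*x^3 + 54*x^2 + 108*x + 81 = (x + 3)^4

Eigenvalues and multiplicities (the geometric multiplicity of λ is n − rank(A − λI), which equals the number of Jordan blocks for λ):
  λ = -3: algebraic multiplicity = 4, geometric multiplicity = 2

Determining the block sizes for each eigenvalue:
  λ = -3: with am = 4 and gm = 2, the partition is not yet determined (e.g. several partitions of 4 into 2 parts exist). Let N = A − (-3)·I. Computing rank(N^1) = 2, rank(N^2) = 1, rank(N^3) = 0; the number of blocks of size ≥ j is rank(N^{j−1}) − rank(N^j), giving [2, 1, 1]. So we have 1 block(s) of size 3, 1 block(s) of size 1 → block sizes [3, 1]

Assembling the blocks gives a Jordan form
J =
  [-3,  1,  0,  0]
  [ 0, -3,  1,  0]
  [ 0,  0, -3,  0]
  [ 0,  0,  0, -3]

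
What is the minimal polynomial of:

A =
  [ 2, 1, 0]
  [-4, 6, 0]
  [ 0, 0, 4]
x^2 - 8*x + 16

The characteristic polynomial is χ_A(x) = (x - 4)^3, so the eigenvalues are known. The minimal polynomial is
  m_A(x) = Π_λ (x − λ)^{k_λ}
where k_λ is the size of the *largest* Jordan block for λ (equivalently, the smallest k with (A − λI)^k v = 0 for every generalised eigenvector v of λ).

  λ = 4: largest Jordan block has size 2, contributing (x − 4)^2

So m_A(x) = (x - 4)^2 = x^2 - 8*x + 16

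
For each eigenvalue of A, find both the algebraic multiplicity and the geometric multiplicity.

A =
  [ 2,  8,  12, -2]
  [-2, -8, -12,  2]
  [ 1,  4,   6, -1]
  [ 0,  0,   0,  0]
λ = 0: alg = 4, geom = 3

Step 1 — factor the characteristic polynomial to read off the algebraic multiplicities:
  χ_A(x) = x^4

Step 2 — compute geometric multiplicities via the rank-nullity identity g(λ) = n − rank(A − λI):
  rank(A − (0)·I) = 1, so dim ker(A − (0)·I) = n − 1 = 3

Summary:
  λ = 0: algebraic multiplicity = 4, geometric multiplicity = 3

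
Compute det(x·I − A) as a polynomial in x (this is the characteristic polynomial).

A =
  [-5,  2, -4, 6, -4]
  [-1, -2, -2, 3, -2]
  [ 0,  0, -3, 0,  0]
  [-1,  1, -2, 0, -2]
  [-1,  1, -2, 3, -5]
x^5 + 15*x^4 + 90*x^3 + 270*x^2 + 405*x + 243

Expanding det(x·I − A) (e.g. by cofactor expansion or by noting that A is similar to its Jordan form J, which has the same characteristic polynomial as A) gives
  χ_A(x) = x^5 + 15*x^4 + 90*x^3 + 270*x^2 + 405*x + 243
which factors as (x + 3)^5. The eigenvalues (with algebraic multiplicities) are λ = -3 with multiplicity 5.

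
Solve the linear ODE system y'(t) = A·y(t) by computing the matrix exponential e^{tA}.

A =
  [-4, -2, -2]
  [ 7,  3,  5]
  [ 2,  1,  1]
e^{tA} =
  [-t^2 - 4*t + 1, -2*t, -2*t^2 - 2*t]
  [3*t^2/2 + 7*t, 3*t + 1, 3*t^2 + 5*t]
  [t^2/2 + 2*t, t, t^2 + t + 1]

Strategy: write A = P · J · P⁻¹ where J is a Jordan canonical form, so e^{tA} = P · e^{tJ} · P⁻¹, and e^{tJ} can be computed block-by-block.

A has Jordan form
J =
  [0, 1, 0]
  [0, 0, 1]
  [0, 0, 0]
(up to reordering of blocks).

Per-block formulas:
  For a 3×3 Jordan block J_3(0): exp(t · J_3(0)) = e^(0t)·(I + t·N + (t^2/2)·N^2), where N is the 3×3 nilpotent shift.

After assembling e^{tJ} and conjugating by P, we get:

e^{tA} =
  [-t^2 - 4*t + 1, -2*t, -2*t^2 - 2*t]
  [3*t^2/2 + 7*t, 3*t + 1, 3*t^2 + 5*t]
  [t^2/2 + 2*t, t, t^2 + t + 1]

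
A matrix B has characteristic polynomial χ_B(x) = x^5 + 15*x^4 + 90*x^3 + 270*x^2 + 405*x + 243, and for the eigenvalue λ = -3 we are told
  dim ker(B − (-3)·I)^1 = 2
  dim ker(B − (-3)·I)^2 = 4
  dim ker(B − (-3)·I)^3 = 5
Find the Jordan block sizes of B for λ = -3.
Block sizes for λ = -3: [3, 2]

From the dimensions of kernels of powers, the number of Jordan blocks of size at least j is d_j − d_{j−1} where d_j = dim ker(N^j) (with d_0 = 0). Computing the differences gives [2, 2, 1].
The number of blocks of size exactly k is (#blocks of size ≥ k) − (#blocks of size ≥ k + 1), so the partition is: 1 block(s) of size 2, 1 block(s) of size 3.
In nonincreasing order the block sizes are [3, 2].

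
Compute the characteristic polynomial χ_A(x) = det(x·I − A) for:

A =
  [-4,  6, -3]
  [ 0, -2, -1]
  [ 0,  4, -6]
x^3 + 12*x^2 + 48*x + 64

Expanding det(x·I − A) (e.g. by cofactor expansion or by noting that A is similar to its Jordan form J, which has the same characteristic polynomial as A) gives
  χ_A(x) = x^3 + 12*x^2 + 48*x + 64
which factors as (x + 4)^3. The eigenvalues (with algebraic multiplicities) are λ = -4 with multiplicity 3.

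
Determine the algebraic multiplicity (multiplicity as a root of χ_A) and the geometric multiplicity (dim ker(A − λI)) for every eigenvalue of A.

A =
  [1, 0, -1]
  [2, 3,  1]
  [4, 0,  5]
λ = 3: alg = 3, geom = 2

Step 1 — factor the characteristic polynomial to read off the algebraic multiplicities:
  χ_A(x) = (x - 3)^3

Step 2 — compute geometric multiplicities via the rank-nullity identity g(λ) = n − rank(A − λI):
  rank(A − (3)·I) = 1, so dim ker(A − (3)·I) = n − 1 = 2

Summary:
  λ = 3: algebraic multiplicity = 3, geometric multiplicity = 2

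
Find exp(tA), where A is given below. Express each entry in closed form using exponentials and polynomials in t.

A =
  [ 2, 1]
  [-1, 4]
e^{tA} =
  [-t*exp(3*t) + exp(3*t), t*exp(3*t)]
  [-t*exp(3*t), t*exp(3*t) + exp(3*t)]

Strategy: write A = P · J · P⁻¹ where J is a Jordan canonical form, so e^{tA} = P · e^{tJ} · P⁻¹, and e^{tJ} can be computed block-by-block.

A has Jordan form
J =
  [3, 1]
  [0, 3]
(up to reordering of blocks).

Per-block formulas:
  For a 2×2 Jordan block J_2(3): exp(t · J_2(3)) = e^(3t)·(I + t·N), where N is the 2×2 nilpotent shift.

After assembling e^{tJ} and conjugating by P, we get:

e^{tA} =
  [-t*exp(3*t) + exp(3*t), t*exp(3*t)]
  [-t*exp(3*t), t*exp(3*t) + exp(3*t)]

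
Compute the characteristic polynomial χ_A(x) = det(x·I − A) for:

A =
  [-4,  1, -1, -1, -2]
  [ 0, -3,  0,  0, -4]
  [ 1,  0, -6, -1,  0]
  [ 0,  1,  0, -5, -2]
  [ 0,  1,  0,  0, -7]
x^5 + 25*x^4 + 250*x^3 + 1250*x^2 + 3125*x + 3125

Expanding det(x·I − A) (e.g. by cofactor expansion or by noting that A is similar to its Jordan form J, which has the same characteristic polynomial as A) gives
  χ_A(x) = x^5 + 25*x^4 + 250*x^3 + 1250*x^2 + 3125*x + 3125
which factors as (x + 5)^5. The eigenvalues (with algebraic multiplicities) are λ = -5 with multiplicity 5.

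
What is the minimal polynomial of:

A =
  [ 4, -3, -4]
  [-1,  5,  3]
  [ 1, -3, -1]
x^3 - 8*x^2 + 21*x - 18

The characteristic polynomial is χ_A(x) = (x - 3)^2*(x - 2), so the eigenvalues are known. The minimal polynomial is
  m_A(x) = Π_λ (x − λ)^{k_λ}
where k_λ is the size of the *largest* Jordan block for λ (equivalently, the smallest k with (A − λI)^k v = 0 for every generalised eigenvector v of λ).

  λ = 2: largest Jordan block has size 1, contributing (x − 2)
  λ = 3: largest Jordan block has size 2, contributing (x − 3)^2

So m_A(x) = (x - 3)^2*(x - 2) = x^3 - 8*x^2 + 21*x - 18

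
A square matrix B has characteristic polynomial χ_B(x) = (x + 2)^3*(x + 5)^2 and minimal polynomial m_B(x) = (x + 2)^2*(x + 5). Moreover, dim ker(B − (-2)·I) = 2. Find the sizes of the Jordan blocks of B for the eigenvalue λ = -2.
Block sizes for λ = -2: [2, 1]

Step 1 — from the characteristic polynomial, algebraic multiplicity of λ = -2 is 3. From dim ker(B − (-2)·I) = 2, there are exactly 2 Jordan blocks for λ = -2.
Step 2 — from the minimal polynomial, the factor (x + 2)^2 tells us the largest block for λ = -2 has size 2.
Step 3 — with total size 3, 2 blocks, and largest block 2, the block sizes (in nonincreasing order) are [2, 1].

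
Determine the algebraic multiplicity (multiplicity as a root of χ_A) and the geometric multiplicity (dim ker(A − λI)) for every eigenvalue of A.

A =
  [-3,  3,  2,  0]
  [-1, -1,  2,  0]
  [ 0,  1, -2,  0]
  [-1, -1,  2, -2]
λ = -2: alg = 4, geom = 2

Step 1 — factor the characteristic polynomial to read off the algebraic multiplicities:
  χ_A(x) = (x + 2)^4

Step 2 — compute geometric multiplicities via the rank-nullity identity g(λ) = n − rank(A − λI):
  rank(A − (-2)·I) = 2, so dim ker(A − (-2)·I) = n − 2 = 2

Summary:
  λ = -2: algebraic multiplicity = 4, geometric multiplicity = 2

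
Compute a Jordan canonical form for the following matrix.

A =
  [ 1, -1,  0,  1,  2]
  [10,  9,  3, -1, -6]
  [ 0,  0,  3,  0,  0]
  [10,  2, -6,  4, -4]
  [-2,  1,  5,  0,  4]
J_3(3) ⊕ J_2(6)

The characteristic polynomial is
  det(x·I − A) = x^5 - 21*x^4 + 171*x^3 - 675*x^2 + 1296*x - 972 = (x - 6)^2*(x - 3)^3

Eigenvalues and multiplicities (the geometric multiplicity of λ is n − rank(A − λI), which equals the number of Jordan blocks for λ):
  λ = 3: algebraic multiplicity = 3, geometric multiplicity = 1
  λ = 6: algebraic multiplicity = 2, geometric multiplicity = 1

Determining the block sizes for each eigenvalue:
  λ = 3: one block (gm = 1), so the single block has size am = 3 → block sizes [3]
  λ = 6: one block (gm = 1), so the single block has size am = 2 → block sizes [2]

Assembling the blocks gives a Jordan form
J =
  [3, 1, 0, 0, 0]
  [0, 3, 1, 0, 0]
  [0, 0, 3, 0, 0]
  [0, 0, 0, 6, 1]
  [0, 0, 0, 0, 6]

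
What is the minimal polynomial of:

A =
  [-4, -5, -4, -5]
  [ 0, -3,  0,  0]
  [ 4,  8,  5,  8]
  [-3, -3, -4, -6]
x^3 + 5*x^2 + 7*x + 3

The characteristic polynomial is χ_A(x) = (x + 1)^2*(x + 3)^2, so the eigenvalues are known. The minimal polynomial is
  m_A(x) = Π_λ (x − λ)^{k_λ}
where k_λ is the size of the *largest* Jordan block for λ (equivalently, the smallest k with (A − λI)^k v = 0 for every generalised eigenvector v of λ).

  λ = -3: largest Jordan block has size 1, contributing (x + 3)
  λ = -1: largest Jordan block has size 2, contributing (x + 1)^2

So m_A(x) = (x + 1)^2*(x + 3) = x^3 + 5*x^2 + 7*x + 3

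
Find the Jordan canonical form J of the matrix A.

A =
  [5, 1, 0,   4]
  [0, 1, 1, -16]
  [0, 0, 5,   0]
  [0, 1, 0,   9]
J_3(5) ⊕ J_1(5)

The characteristic polynomial is
  det(x·I − A) = x^4 - 20*x^3 + 150*x^2 - 500*x + 625 = (x - 5)^4

Eigenvalues and multiplicities (the geometric multiplicity of λ is n − rank(A − λI), which equals the number of Jordan blocks for λ):
  λ = 5: algebraic multiplicity = 4, geometric multiplicity = 2

Determining the block sizes for each eigenvalue:
  λ = 5: with am = 4 and gm = 2, the partition is not yet determined (e.g. several partitions of 4 into 2 parts exist). Let N = A − (5)·I. Computing rank(N^1) = 2, rank(N^2) = 1, rank(N^3) = 0; the number of blocks of size ≥ j is rank(N^{j−1}) − rank(N^j), giving [2, 1, 1]. So we have 1 block(s) of size 3, 1 block(s) of size 1 → block sizes [3, 1]

Assembling the blocks gives a Jordan form
J =
  [5, 1, 0, 0]
  [0, 5, 1, 0]
  [0, 0, 5, 0]
  [0, 0, 0, 5]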